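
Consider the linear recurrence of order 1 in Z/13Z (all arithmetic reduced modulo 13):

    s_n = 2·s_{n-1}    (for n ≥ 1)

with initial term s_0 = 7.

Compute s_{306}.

s_1 = 2·7 = 1
s_2 = 2·1 = 2
s_3 = 2·2 = 4
s_4 = 2·4 = 8
s_5 = 2·8 = 3
s_6 = 2·3 = 6
s_7 = 2·6 = 12
s_8 = 2·12 = 11
s_9 = 2·11 = 9
s_10 = 2·9 = 5
s_11 = 2·5 = 10
s_12 = 2·10 = 7
(s_12) = (7) = (s_0), so the sequence has period 12.
306 ≡ 6 (mod 12), hence s_306 = s_6 = 6.

6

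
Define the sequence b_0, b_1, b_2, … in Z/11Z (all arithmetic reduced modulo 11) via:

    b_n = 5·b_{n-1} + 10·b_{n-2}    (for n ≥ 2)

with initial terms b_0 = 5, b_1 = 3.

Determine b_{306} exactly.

b_2 = 5·3 + 10·5 = 10
b_3 = 5·10 + 10·3 = 3
b_4 = 5·3 + 10·10 = 5
b_5 = 5·5 + 10·3 = 0
b_6 = 5·0 + 10·5 = 6
b_7 = 5·6 + 10·0 = 8
b_8 = 5·8 + 10·6 = 1
b_9 = 5·1 + 10·8 = 8
b_10 = 5·8 + 10·1 = 6
b_11 = 5·6 + 10·8 = 0
b_12 = 5·0 + 10·6 = 5
b_13 = 5·5 + 10·0 = 3
(b_12, b_13) = (5, 3) = (b_0, b_1), so the sequence has period 12.
306 ≡ 6 (mod 12), hence b_306 = b_6 = 6.

6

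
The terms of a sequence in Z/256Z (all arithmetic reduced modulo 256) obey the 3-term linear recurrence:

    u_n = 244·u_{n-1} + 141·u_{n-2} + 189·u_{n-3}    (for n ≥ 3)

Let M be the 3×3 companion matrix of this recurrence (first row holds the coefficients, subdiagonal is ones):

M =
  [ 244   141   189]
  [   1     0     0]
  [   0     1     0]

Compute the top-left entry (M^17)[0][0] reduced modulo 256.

(M^17)[0][0] is the top entry after applying M 17 times to the unit state (1, 0, 0). Equivalently it is h_{19} for the auxiliary sequence (h_n) obeying the same recurrence with h_2 = 1 and h_i = 0 for 0 ≤ i < 2:
h_3 = 244·1 + 141·0 + 189·0 = 244
h_4 = 244·244 + 141·1 + 189·0 = 29
h_5 = 244·29 + 141·244 + 189·1 = 197
h_6 = 244·197 + 141·29 + 189·244 = 225
h_7 = 244·225 + 141·197 + 189·29 = 94
h_8 = 244·94 + 141·225 + 189·197 = 246
h_9 = 244·246 + 141·94 + 189·225 = 91
h_10 = 244·91 + 141·246 + 189·94 = 160
h_11 = 244·160 + 141·91 + 189·246 = 61
h_12 = 244·61 + 141·160 + 189·91 = 115
h_13 = 244·115 + 141·61 + 189·160 = 85
h_14 = 244·85 + 141·115 + 189·61 = 100
h_15 = 244·100 + 141·85 + 189·115 = 8
h_16 = 244·8 + 141·100 + 189·85 = 117
h_17 = 244·117 + 141·8 + 189·100 = 192
h_18 = 244·192 + 141·117 + 189·8 = 89
h_19 = 244·89 + 141·192 + 189·117 = 245

245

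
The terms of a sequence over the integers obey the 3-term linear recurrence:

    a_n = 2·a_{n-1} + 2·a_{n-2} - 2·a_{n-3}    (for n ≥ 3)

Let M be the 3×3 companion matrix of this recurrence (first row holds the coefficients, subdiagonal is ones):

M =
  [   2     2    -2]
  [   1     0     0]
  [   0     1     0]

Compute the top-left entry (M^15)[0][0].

782304

(M^15)[0][0] is the top entry after applying M 15 times to the unit state (1, 0, 0). Equivalently it is h_{17} for the auxiliary sequence (h_n) obeying the same recurrence with h_2 = 1 and h_i = 0 for 0 ≤ i < 2:
h_3 = 2·1 + 2·0 + -2·0 = 2
h_4 = 2·2 + 2·1 + -2·0 = 6
h_5 = 2·6 + 2·2 + -2·1 = 14
h_6 = 2·14 + 2·6 + -2·2 = 36
h_7 = 2·36 + 2·14 + -2·6 = 88
h_8 = 2·88 + 2·36 + -2·14 = 220
h_9 = 2·220 + 2·88 + -2·36 = 544
h_10 = 2·544 + 2·220 + -2·88 = 1352
h_11 = 2·1352 + 2·544 + -2·220 = 3352
h_12 = 2·3352 + 2·1352 + -2·544 = 8320
h_13 = 2·8320 + 2·3352 + -2·1352 = 20640
h_14 = 2·20640 + 2·8320 + -2·3352 = 51216
h_15 = 2·51216 + 2·20640 + -2·8320 = 127072
h_16 = 2·127072 + 2·51216 + -2·20640 = 315296
h_17 = 2·315296 + 2·127072 + -2·51216 = 782304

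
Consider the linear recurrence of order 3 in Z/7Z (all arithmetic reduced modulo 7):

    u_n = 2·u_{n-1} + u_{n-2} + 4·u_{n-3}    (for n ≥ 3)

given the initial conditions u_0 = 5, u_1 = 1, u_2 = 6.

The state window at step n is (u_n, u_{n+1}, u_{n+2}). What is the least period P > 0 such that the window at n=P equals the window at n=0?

171

n=0: window = (5, 1, 6)
n=1: window = (1, 6, 5)
n=2: window = (6, 5, 6)
n=3: window = (5, 6, 6)
n=4: window = (6, 6, 3)
n=5: window = (6, 3, 1)
n=6: window = (3, 1, 1)
n=7: window = (1, 1, 1)
n=8: window = (1, 1, 0)
n=9: window = (1, 0, 5)
n=10: window = (0, 5, 0)
n=11: window = (5, 0, 5)
n=12: window = (0, 5, 2)
n=13: window = (5, 2, 2)
n=14: window = (2, 2, 5)
n=15: window = (2, 5, 6)
n=16: window = (5, 6, 4)
n=17: window = (6, 4, 6)
n=18: window = (4, 6, 5)
n=19: window = (6, 5, 4)
n=20: window = (5, 4, 2)
n=21: window = (4, 2, 0)
n=22: window = (2, 0, 4)
n=23: window = (0, 4, 2)
n=24: window = (4, 2, 1)
n=25: window = (2, 1, 6)
n=26: window = (1, 6, 0)
n=27: window = (6, 0, 3)
n=28: window = (0, 3, 2)
n=29: window = (3, 2, 0)
n=30: window = (2, 0, 0)
n=31: window = (0, 0, 1)
n=32: window = (0, 1, 2)
n=33: window = (1, 2, 5)
n=34: window = (2, 5, 2)
n=35: window = (5, 2, 3)
n=36: window = (2, 3, 0)
n=37: window = (3, 0, 4)
n=38: window = (0, 4, 6)
n=39: window = (4, 6, 2)
n=40: window = (6, 2, 5)
…
n=169: window = (0, 5, 5)
n=170: window = (5, 5, 1)
n=171: window = (5, 1, 6)
window at n=171 equals window at n=0 → period = 171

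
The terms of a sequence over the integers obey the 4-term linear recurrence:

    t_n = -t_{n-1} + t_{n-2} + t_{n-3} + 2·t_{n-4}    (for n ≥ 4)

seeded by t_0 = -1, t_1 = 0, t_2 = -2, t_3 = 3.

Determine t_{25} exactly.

257580

t_4 = -1·3 + 1·-2 + 1·0 + 2·-1 = -7
t_5 = -1·-7 + 1·3 + 1·-2 + 2·0 = 8
t_6 = -1·8 + 1·-7 + 1·3 + 2·-2 = -16
t_7 = -1·-16 + 1·8 + 1·-7 + 2·3 = 23
t_8 = -1·23 + 1·-16 + 1·8 + 2·-7 = -45
t_9 = -1·-45 + 1·23 + 1·-16 + 2·8 = 68
t_10 = -1·68 + 1·-45 + 1·23 + 2·-16 = -122
t_11 = -1·-122 + 1·68 + 1·-45 + 2·23 = 191
t_12 = -1·191 + 1·-122 + 1·68 + 2·-45 = -335
t_13 = -1·-335 + 1·191 + 1·-122 + 2·68 = 540
t_14 = -1·540 + 1·-335 + 1·191 + 2·-122 = -928
t_15 = -1·-928 + 1·540 + 1·-335 + 2·191 = 1515
t_16 = -1·1515 + 1·-928 + 1·540 + 2·-335 = -2573
t_17 = -1·-2573 + 1·1515 + 1·-928 + 2·540 = 4240
t_18 = -1·4240 + 1·-2573 + 1·1515 + 2·-928 = -7154
t_19 = -1·-7154 + 1·4240 + 1·-2573 + 2·1515 = 11851
t_20 = -1·11851 + 1·-7154 + 1·4240 + 2·-2573 = -19911
t_21 = -1·-19911 + 1·11851 + 1·-7154 + 2·4240 = 33088
t_22 = -1·33088 + 1·-19911 + 1·11851 + 2·-7154 = -55456
t_23 = -1·-55456 + 1·33088 + 1·-19911 + 2·11851 = 92335
t_24 = -1·92335 + 1·-55456 + 1·33088 + 2·-19911 = -154525
t_25 = -1·-154525 + 1·92335 + 1·-55456 + 2·33088 = 257580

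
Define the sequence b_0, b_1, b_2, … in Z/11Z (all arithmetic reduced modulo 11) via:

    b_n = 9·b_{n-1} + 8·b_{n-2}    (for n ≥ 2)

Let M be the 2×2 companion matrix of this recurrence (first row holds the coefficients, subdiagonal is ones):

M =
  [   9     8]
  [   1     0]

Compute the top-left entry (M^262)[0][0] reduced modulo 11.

(M^262)[0][0] is the top entry after applying M 262 times to the unit state (1, 0). Equivalently it is h_{263} for the auxiliary sequence (h_n) obeying the same recurrence with h_1 = 1 and h_i = 0 for 0 ≤ i < 1:
h_2 = 9·1 + 8·0 = 9
h_3 = 9·9 + 8·1 = 1
h_4 = 9·1 + 8·9 = 4
h_5 = 9·4 + 8·1 = 0
h_6 = 9·0 + 8·4 = 10
h_7 = 9·10 + 8·0 = 2
h_8 = 9·2 + 8·10 = 10
h_9 = 9·10 + 8·2 = 7
h_10 = 9·7 + 8·10 = 0
h_11 = 9·0 + 8·7 = 1
(h_10, h_11) = (0, 1) = (h_0, h_1), so the sequence has period 10.
263 ≡ 3 (mod 10), hence h_263 = h_3 = 1.

1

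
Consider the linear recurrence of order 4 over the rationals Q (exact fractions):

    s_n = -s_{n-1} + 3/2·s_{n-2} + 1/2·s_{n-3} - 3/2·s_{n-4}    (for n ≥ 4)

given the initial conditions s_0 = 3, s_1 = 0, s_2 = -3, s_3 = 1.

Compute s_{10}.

s_4 = -1·1 + 3/2·-3 + 1/2·0 + -3/2·3 = -10
s_5 = -1·-10 + 3/2·1 + 1/2·-3 + -3/2·0 = 10
s_6 = -1·10 + 3/2·-10 + 1/2·1 + -3/2·-3 = -20
s_7 = -1·-20 + 3/2·10 + 1/2·-10 + -3/2·1 = 57/2
s_8 = -1·57/2 + 3/2·-20 + 1/2·10 + -3/2·-10 = -77/2
s_9 = -1·-77/2 + 3/2·57/2 + 1/2·-20 + -3/2·10 = 225/4
s_10 = -1·225/4 + 3/2·-77/2 + 1/2·57/2 + -3/2·-20 = -279/4

-279/4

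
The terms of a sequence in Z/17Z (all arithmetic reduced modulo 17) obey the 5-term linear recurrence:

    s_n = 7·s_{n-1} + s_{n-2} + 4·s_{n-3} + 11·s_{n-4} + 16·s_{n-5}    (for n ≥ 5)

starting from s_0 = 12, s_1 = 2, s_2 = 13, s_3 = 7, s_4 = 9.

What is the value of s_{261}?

3

s_5 = 7·9 + 1·7 + 4·13 + 11·2 + 16·12 = 13
s_6 = 7·13 + 1·9 + 4·7 + 11·13 + 16·2 = 14
s_7 = 7·14 + 1·13 + 4·9 + 11·7 + 16·13 = 7
s_8 = 7·7 + 1·14 + 4·13 + 11·9 + 16·7 = 3
s_9 = 7·3 + 1·7 + 4·14 + 11·13 + 16·9 = 14
s_10 = 7·14 + 1·3 + 4·7 + 11·14 + 16·13 = 15
Continuing the recurrence:
  s_11 = 7;  s_12 = 10;  s_13 = 16;  s_14 = 12;  s_15 = 15;  s_16 = 12
  s_17 = 7;  s_18 = 16;  s_19 = 14;  s_20 = 4;  s_21 = 1;  s_22 = 15
  s_23 = 5;  s_24 = 16;  s_25 = 14;  s_26 = 9;  s_27 = 11;  s_28 = 7
  s_29 = 13;  s_30 = 6;  s_31 = 8;  s_32 = 10;  s_33 = 0;  s_34 = 10
  s_35 = 5;  s_36 = 11;  s_37 = 10;  s_38 = 7;  s_39 = 12;  s_40 = 9
  s_41 = 15;  s_42 = 8;  s_43 = 11;  s_44 = 11;  s_45 = 4;  s_46 = 3
  s_47 = 12;  s_48 = 9;  s_49 = 1;  s_50 = 8;  s_51 = 1;  s_52 = 4
  s_53 = 12;  s_54 = 9;  s_55 = 9;  s_56 = 10;  s_57 = 5;  s_58 = 15
  s_59 = 2;  s_60 = 14;  s_61 = 1;  s_62 = 2;  s_63 = 10;  s_64 = 7
  s_65 = 13;  s_66 = 6;  s_67 = 4;  s_68 = 0;  s_69 = 11;  s_70 = 10
  s_71 = 0;  s_72 = 16;  s_73 = 1;  s_74 = 3;  s_75 = 8;  s_76 = 1
  s_77 = 5;  s_78 = 15;  s_79 = 12;  s_80 = 3;  s_81 = 11;  s_82 = 16
  s_83 = 14;  s_84 = 9;  s_85 = 4;  s_86 = 3;  s_87 = 12;  s_88 = 1
  s_89 = 15;  s_90 = 13;  s_91 = 1;  s_92 = 11;  s_93 = 5;  s_94 = 8
  s_95 = 1;  s_96 = 2;  s_97 = 6;  s_98 = 12;  s_99 = 16;  s_100 = 16
  s_101 = 2;  s_102 = 16;  s_103 = 2;  s_104 = 11;  s_105 = 13;  s_106 = 12
  s_107 = 11;  s_108 = 5;  s_109 = 5;  s_110 = 16;  s_111 = 8;  s_112 = 0
  s_113 = 3;  s_114 = 3;  s_115 = 11;  s_116 = 16;  s_117 = 15;  s_118 = 8
  s_119 = 15;  s_120 = 15;  s_121 = 12;  s_122 = 11;  s_123 = 0;  s_124 = 5
  s_125 = 9;  s_126 = 7;  s_127 = 16;  s_128 = 6;  s_129 = 10;  s_130 = 4
  s_131 = 10;  s_132 = 11;  s_133 = 3;  s_134 = 4;  s_135 = 11;  s_136 = 0
  s_137 = 15;  s_138 = 3;  s_139 = 0;  s_140 = 1;  s_141 = 14;  s_142 = 15
  s_143 = 1;  s_144 = 4;  s_145 = 4;  s_146 = 0;  s_147 = 16;  s_148 = 1
  s_149 = 12;  s_150 = 9;  s_151 = 0;  s_152 = 1;  s_153 = 4;  s_154 = 14
  s_155 = 12;  s_156 = 6;  s_157 = 0;  s_158 = 0;  s_159 = 6;  s_160 = 11
  s_161 = 9;  s_162 = 13;  s_163 = 6;  s_164 = 2;  s_165 = 7;  s_166 = 5
  s_167 = 1;  s_168 = 5;  s_169 = 12;  s_170 = 5;  s_171 = 5;  s_172 = 6
  s_173 = 7;  s_174 = 16;  s_175 = 6;  s_176 = 11;  s_177 = 14;  s_178 = 13
  s_179 = 12;  s_180 = 13;  s_181 = 9;  s_182 = 15;  s_183 = 13;  s_184 = 1
  s_185 = 13;  s_186 = 11;  s_187 = 1;  s_188 = 0;  s_189 = 0;  s_190 = 10
  s_191 = 2;  s_192 = 6;  s_193 = 16;  s_194 = 15;  s_195 = 4;  s_196 = 1
  s_197 = 3;  s_198 = 0;  s_199 = 2;  s_200 = 16;  s_201 = 10;  s_202 = 6
  s_203 = 2;  s_204 = 13;  s_205 = 7;  s_206 = 7;  s_207 = 5;  s_208 = 7
  s_209 = 10;  s_210 = 14;  s_211 = 14;  s_212 = 3;  s_213 = 7;  s_214 = 14
  s_215 = 2;  s_216 = 7;  s_217 = 11;  s_218 = 1;  s_219 = 3;  s_220 = 5
  s_221 = 3;  s_222 = 4;  s_223 = 15;  s_224 = 3;  s_225 = 12;  s_226 = 1
  s_227 = 5;  s_228 = 0;  s_229 = 2;  s_230 = 16;  s_231 = 15;  s_232 = 5
  s_233 = 0;  s_234 = 1;  s_235 = 6;  s_236 = 15;  s_237 = 8;  s_238 = 4
  s_239 = 8;  s_240 = 13;  s_241 = 1;  s_242 = 3;  s_243 = 5;  s_244 = 7
  s_245 = 13;  s_246 = 14;  s_247 = 4;  s_248 = 13;  s_249 = 15;  s_250 = 3
  s_251 = 16;  s_252 = 8;  s_253 = 15;  s_254 = 8;  s_255 = 4;  s_256 = 15
  s_257 = 9;  s_258 = 14;  s_259 = 16
s_260 = 7·16 + 1·14 + 4·9 + 11·15 + 16·4 = 0
s_261 = 7·0 + 1·16 + 4·14 + 11·9 + 16·15 = 3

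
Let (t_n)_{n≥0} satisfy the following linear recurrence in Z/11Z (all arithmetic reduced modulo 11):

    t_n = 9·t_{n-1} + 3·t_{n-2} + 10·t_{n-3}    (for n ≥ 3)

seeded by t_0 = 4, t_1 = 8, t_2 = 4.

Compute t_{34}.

2

t_3 = 9·4 + 3·8 + 10·4 = 1
t_4 = 9·1 + 3·4 + 10·8 = 2
t_5 = 9·2 + 3·1 + 10·4 = 6
t_6 = 9·6 + 3·2 + 10·1 = 4
t_7 = 9·4 + 3·6 + 10·2 = 8
t_8 = 9·8 + 3·4 + 10·6 = 1
t_9 = 9·1 + 3·8 + 10·4 = 7
t_10 = 9·7 + 3·1 + 10·8 = 3
t_11 = 9·3 + 3·7 + 10·1 = 3
t_12 = 9·3 + 3·3 + 10·7 = 7
t_13 = 9·7 + 3·3 + 10·3 = 3
t_14 = 9·3 + 3·7 + 10·3 = 1
t_15 = 9·1 + 3·3 + 10·7 = 0
t_16 = 9·0 + 3·1 + 10·3 = 0
t_17 = 9·0 + 3·0 + 10·1 = 10
t_18 = 9·10 + 3·0 + 10·0 = 2
t_19 = 9·2 + 3·10 + 10·0 = 4
t_20 = 9·4 + 3·2 + 10·10 = 10
t_21 = 9·10 + 3·4 + 10·2 = 1
t_22 = 9·1 + 3·10 + 10·4 = 2
t_23 = 9·2 + 3·1 + 10·10 = 0
t_24 = 9·0 + 3·2 + 10·1 = 5
t_25 = 9·5 + 3·0 + 10·2 = 10
t_26 = 9·10 + 3·5 + 10·0 = 6
t_27 = 9·6 + 3·10 + 10·5 = 2
t_28 = 9·2 + 3·6 + 10·10 = 4
t_29 = 9·4 + 3·2 + 10·6 = 3
t_30 = 9·3 + 3·4 + 10·2 = 4
t_31 = 9·4 + 3·3 + 10·4 = 8
t_32 = 9·8 + 3·4 + 10·3 = 4
t_33 = 9·4 + 3·8 + 10·4 = 1
t_34 = 9·1 + 3·4 + 10·8 = 2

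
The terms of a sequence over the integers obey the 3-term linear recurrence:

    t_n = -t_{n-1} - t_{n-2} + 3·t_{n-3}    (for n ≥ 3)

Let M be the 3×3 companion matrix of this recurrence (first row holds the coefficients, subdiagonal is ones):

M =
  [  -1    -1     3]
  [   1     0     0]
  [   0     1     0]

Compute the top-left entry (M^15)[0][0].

-272

(M^15)[0][0] is the top entry after applying M 15 times to the unit state (1, 0, 0). Equivalently it is h_{17} for the auxiliary sequence (h_n) obeying the same recurrence with h_2 = 1 and h_i = 0 for 0 ≤ i < 2:
h_3 = -1·1 + -1·0 + 3·0 = -1
h_4 = -1·-1 + -1·1 + 3·0 = 0
h_5 = -1·0 + -1·-1 + 3·1 = 4
h_6 = -1·4 + -1·0 + 3·-1 = -7
h_7 = -1·-7 + -1·4 + 3·0 = 3
h_8 = -1·3 + -1·-7 + 3·4 = 16
h_9 = -1·16 + -1·3 + 3·-7 = -40
h_10 = -1·-40 + -1·16 + 3·3 = 33
h_11 = -1·33 + -1·-40 + 3·16 = 55
h_12 = -1·55 + -1·33 + 3·-40 = -208
h_13 = -1·-208 + -1·55 + 3·33 = 252
h_14 = -1·252 + -1·-208 + 3·55 = 121
h_15 = -1·121 + -1·252 + 3·-208 = -997
h_16 = -1·-997 + -1·121 + 3·252 = 1632
h_17 = -1·1632 + -1·-997 + 3·121 = -272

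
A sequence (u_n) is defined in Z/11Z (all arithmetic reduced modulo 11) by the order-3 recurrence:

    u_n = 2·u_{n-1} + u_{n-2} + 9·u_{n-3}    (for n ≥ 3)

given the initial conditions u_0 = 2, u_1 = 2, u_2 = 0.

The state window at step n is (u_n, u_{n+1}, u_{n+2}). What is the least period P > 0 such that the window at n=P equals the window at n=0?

10

n=0: window = (2, 2, 0)
n=1: window = (2, 0, 9)
n=2: window = (0, 9, 3)
n=3: window = (9, 3, 4)
n=4: window = (3, 4, 4)
n=5: window = (4, 4, 6)
n=6: window = (4, 6, 8)
n=7: window = (6, 8, 3)
n=8: window = (8, 3, 2)
n=9: window = (3, 2, 2)
n=10: window = (2, 2, 0)
window at n=10 equals window at n=0 → period = 10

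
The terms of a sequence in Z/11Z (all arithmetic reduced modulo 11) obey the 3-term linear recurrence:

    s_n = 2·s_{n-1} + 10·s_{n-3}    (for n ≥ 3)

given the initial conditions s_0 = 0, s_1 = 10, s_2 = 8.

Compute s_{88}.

s_3 = 2·8 + 0·10 + 10·0 = 5
s_4 = 2·5 + 0·8 + 10·10 = 0
s_5 = 2·0 + 0·5 + 10·8 = 3
s_6 = 2·3 + 0·0 + 10·5 = 1
s_7 = 2·1 + 0·3 + 10·0 = 2
s_8 = 2·2 + 0·1 + 10·3 = 1
s_9 = 2·1 + 0·2 + 10·1 = 1
s_10 = 2·1 + 0·1 + 10·2 = 0
s_11 = 2·0 + 0·1 + 10·1 = 10
s_12 = 2·10 + 0·0 + 10·1 = 8
(s_10, s_11, s_12) = (0, 10, 8) = (s_0, s_1, s_2), so the sequence has period 10.
88 ≡ 8 (mod 10), hence s_88 = s_8 = 1.

1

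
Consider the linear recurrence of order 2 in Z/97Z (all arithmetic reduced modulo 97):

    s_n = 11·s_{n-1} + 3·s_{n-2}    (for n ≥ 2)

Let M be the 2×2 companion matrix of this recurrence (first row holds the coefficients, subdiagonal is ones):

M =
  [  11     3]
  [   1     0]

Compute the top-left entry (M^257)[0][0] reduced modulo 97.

(M^257)[0][0] is the top entry after applying M 257 times to the unit state (1, 0). Equivalently it is h_{258} for the auxiliary sequence (h_n) obeying the same recurrence with h_1 = 1 and h_i = 0 for 0 ≤ i < 1:
h_2 = 11·1 + 3·0 = 11
h_3 = 11·11 + 3·1 = 27
h_4 = 11·27 + 3·11 = 39
h_5 = 11·39 + 3·27 = 25
h_6 = 11·25 + 3·39 = 4
h_7 = 11·4 + 3·25 = 22
h_8 = 11·22 + 3·4 = 60
h_9 = 11·60 + 3·22 = 47
h_10 = 11·47 + 3·60 = 18
h_11 = 11·18 + 3·47 = 48
h_12 = 11·48 + 3·18 = 0
h_13 = 11·0 + 3·48 = 47
h_14 = 11·47 + 3·0 = 32
h_15 = 11·32 + 3·47 = 8
h_16 = 11·8 + 3·32 = 87
h_17 = 11·87 + 3·8 = 11
h_18 = 11·11 + 3·87 = 91
h_19 = 11·91 + 3·11 = 64
h_20 = 11·64 + 3·91 = 7
h_21 = 11·7 + 3·64 = 75
h_22 = 11·75 + 3·7 = 70
h_23 = 11·70 + 3·75 = 25
h_24 = 11·25 + 3·70 = 0
h_25 = 11·0 + 3·25 = 75
h_26 = 11·75 + 3·0 = 49
h_27 = 11·49 + 3·75 = 85
h_28 = 11·85 + 3·49 = 15
h_29 = 11·15 + 3·85 = 32
h_30 = 11·32 + 3·15 = 9
h_31 = 11·9 + 3·32 = 1
h_32 = 11·1 + 3·9 = 38
h_33 = 11·38 + 3·1 = 33
h_34 = 11·33 + 3·38 = 89
h_35 = 11·89 + 3·33 = 11
h_36 = 11·11 + 3·89 = 0
h_37 = 11·0 + 3·11 = 33
h_38 = 11·33 + 3·0 = 72
h_39 = 11·72 + 3·33 = 18
h_40 = 11·18 + 3·72 = 26
h_41 = 11·26 + 3·18 = 49
h_42 = 11·49 + 3·26 = 35
h_43 = 11·35 + 3·49 = 47
h_44 = 11·47 + 3·35 = 40
h_45 = 11·40 + 3·47 = 96
h_46 = 11·96 + 3·40 = 12
h_47 = 11·12 + 3·96 = 32
h_48 = 11·32 + 3·12 = 0
h_49 = 11·0 + 3·32 = 96
h_50 = 11·96 + 3·0 = 86
h_51 = 11·86 + 3·96 = 70
h_52 = 11·70 + 3·86 = 58
h_53 = 11·58 + 3·70 = 72
h_54 = 11·72 + 3·58 = 93
h_55 = 11·93 + 3·72 = 75
h_56 = 11·75 + 3·93 = 37
h_57 = 11·37 + 3·75 = 50
h_58 = 11·50 + 3·37 = 79
h_59 = 11·79 + 3·50 = 49
h_60 = 11·49 + 3·79 = 0
h_61 = 11·0 + 3·49 = 50
h_62 = 11·50 + 3·0 = 65
h_63 = 11·65 + 3·50 = 89
h_64 = 11·89 + 3·65 = 10
h_65 = 11·10 + 3·89 = 86
h_66 = 11·86 + 3·10 = 6
h_67 = 11·6 + 3·86 = 33
h_68 = 11·33 + 3·6 = 90
h_69 = 11·90 + 3·33 = 22
h_70 = 11·22 + 3·90 = 27
h_71 = 11·27 + 3·22 = 72
h_72 = 11·72 + 3·27 = 0
h_73 = 11·0 + 3·72 = 22
h_74 = 11·22 + 3·0 = 48
h_75 = 11·48 + 3·22 = 12
h_76 = 11·12 + 3·48 = 82
h_77 = 11·82 + 3·12 = 65
h_78 = 11·65 + 3·82 = 88
h_79 = 11·88 + 3·65 = 96
h_80 = 11·96 + 3·88 = 59
h_81 = 11·59 + 3·96 = 64
h_82 = 11·64 + 3·59 = 8
h_83 = 11·8 + 3·64 = 86
h_84 = 11·86 + 3·8 = 0
h_85 = 11·0 + 3·86 = 64
h_86 = 11·64 + 3·0 = 25
h_87 = 11·25 + 3·64 = 79
h_88 = 11·79 + 3·25 = 71
h_89 = 11·71 + 3·79 = 48
h_90 = 11·48 + 3·71 = 62
h_91 = 11·62 + 3·48 = 50
h_92 = 11·50 + 3·62 = 57
h_93 = 11·57 + 3·50 = 1
h_94 = 11·1 + 3·57 = 85
h_95 = 11·85 + 3·1 = 65
h_96 = 11·65 + 3·85 = 0
h_97 = 11·0 + 3·65 = 1
(h_96, h_97) = (0, 1) = (h_0, h_1), so the sequence has period 96.
258 ≡ 66 (mod 96), hence h_258 = h_66 = 6.

6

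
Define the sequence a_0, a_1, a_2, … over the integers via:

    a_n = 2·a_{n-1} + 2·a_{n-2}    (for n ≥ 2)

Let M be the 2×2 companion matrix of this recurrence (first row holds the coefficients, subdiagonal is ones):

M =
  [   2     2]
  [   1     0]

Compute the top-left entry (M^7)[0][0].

(M^7)[0][0] is the top entry after applying M 7 times to the unit state (1, 0). Equivalently it is h_{8} for the auxiliary sequence (h_n) obeying the same recurrence with h_1 = 1 and h_i = 0 for 0 ≤ i < 1:
h_2 = 2·1 + 2·0 = 2
h_3 = 2·2 + 2·1 = 6
h_4 = 2·6 + 2·2 = 16
h_5 = 2·16 + 2·6 = 44
h_6 = 2·44 + 2·16 = 120
h_7 = 2·120 + 2·44 = 328
h_8 = 2·328 + 2·120 = 896

896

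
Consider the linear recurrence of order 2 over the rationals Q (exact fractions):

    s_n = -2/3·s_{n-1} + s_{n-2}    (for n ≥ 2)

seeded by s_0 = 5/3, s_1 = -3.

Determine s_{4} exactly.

197/27

s_2 = -2/3·-3 + 1·5/3 = 11/3
s_3 = -2/3·11/3 + 1·-3 = -49/9
s_4 = -2/3·-49/9 + 1·11/3 = 197/27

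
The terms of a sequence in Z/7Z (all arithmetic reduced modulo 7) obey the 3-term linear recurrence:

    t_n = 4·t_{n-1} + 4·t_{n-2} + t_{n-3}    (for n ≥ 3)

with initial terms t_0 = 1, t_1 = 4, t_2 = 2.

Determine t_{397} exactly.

t_3 = 4·2 + 4·4 + 1·1 = 4
t_4 = 4·4 + 4·2 + 1·4 = 0
t_5 = 4·0 + 4·4 + 1·2 = 4
t_6 = 4·4 + 4·0 + 1·4 = 6
t_7 = 4·6 + 4·4 + 1·0 = 5
t_8 = 4·5 + 4·6 + 1·4 = 6
t_9 = 4·6 + 4·5 + 1·6 = 1
t_10 = 4·1 + 4·6 + 1·5 = 5
t_11 = 4·5 + 4·1 + 1·6 = 2
t_12 = 4·2 + 4·5 + 1·1 = 1
t_13 = 4·1 + 4·2 + 1·5 = 3
t_14 = 4·3 + 4·1 + 1·2 = 4
t_15 = 4·4 + 4·3 + 1·1 = 1
t_16 = 4·1 + 4·4 + 1·3 = 2
t_17 = 4·2 + 4·1 + 1·4 = 2
t_18 = 4·2 + 4·2 + 1·1 = 3
t_19 = 4·3 + 4·2 + 1·2 = 1
t_20 = 4·1 + 4·3 + 1·2 = 4
t_21 = 4·4 + 4·1 + 1·3 = 2
(t_19, t_20, t_21) = (1, 4, 2) = (t_0, t_1, t_2), so the sequence has period 19.
397 ≡ 17 (mod 19), hence t_397 = t_17 = 2.

2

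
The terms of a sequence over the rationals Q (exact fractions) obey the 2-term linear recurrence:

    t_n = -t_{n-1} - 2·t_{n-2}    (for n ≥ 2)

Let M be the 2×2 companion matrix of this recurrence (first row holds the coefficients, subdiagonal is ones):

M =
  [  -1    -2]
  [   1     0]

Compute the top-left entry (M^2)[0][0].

(M^2)[0][0] is the top entry after applying M 2 times to the unit state (1, 0). Equivalently it is h_{3} for the auxiliary sequence (h_n) obeying the same recurrence with h_1 = 1 and h_i = 0 for 0 ≤ i < 1:
h_2 = -1·1 + -2·0 = -1
h_3 = -1·-1 + -2·1 = -1

-1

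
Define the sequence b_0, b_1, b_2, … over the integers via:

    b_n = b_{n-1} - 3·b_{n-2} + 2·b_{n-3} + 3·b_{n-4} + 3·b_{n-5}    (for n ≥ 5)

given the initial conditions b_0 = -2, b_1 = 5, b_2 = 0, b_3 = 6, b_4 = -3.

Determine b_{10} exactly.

b_5 = 1·-3 + -3·6 + 2·0 + 3·5 + 3·-2 = -12
b_6 = 1·-12 + -3·-3 + 2·6 + 3·0 + 3·5 = 24
b_7 = 1·24 + -3·-12 + 2·-3 + 3·6 + 3·0 = 72
b_8 = 1·72 + -3·24 + 2·-12 + 3·-3 + 3·6 = -15
b_9 = 1·-15 + -3·72 + 2·24 + 3·-12 + 3·-3 = -228
b_10 = 1·-228 + -3·-15 + 2·72 + 3·24 + 3·-12 = -3

-3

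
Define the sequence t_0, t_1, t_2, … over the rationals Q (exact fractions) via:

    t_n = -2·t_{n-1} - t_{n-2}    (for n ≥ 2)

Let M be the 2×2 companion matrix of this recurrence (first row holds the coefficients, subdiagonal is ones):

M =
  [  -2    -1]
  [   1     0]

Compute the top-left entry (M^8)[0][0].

9

(M^8)[0][0] is the top entry after applying M 8 times to the unit state (1, 0). Equivalently it is h_{9} for the auxiliary sequence (h_n) obeying the same recurrence with h_1 = 1 and h_i = 0 for 0 ≤ i < 1:
h_2 = -2·1 + -1·0 = -2
h_3 = -2·-2 + -1·1 = 3
h_4 = -2·3 + -1·-2 = -4
h_5 = -2·-4 + -1·3 = 5
h_6 = -2·5 + -1·-4 = -6
h_7 = -2·-6 + -1·5 = 7
h_8 = -2·7 + -1·-6 = -8
h_9 = -2·-8 + -1·7 = 9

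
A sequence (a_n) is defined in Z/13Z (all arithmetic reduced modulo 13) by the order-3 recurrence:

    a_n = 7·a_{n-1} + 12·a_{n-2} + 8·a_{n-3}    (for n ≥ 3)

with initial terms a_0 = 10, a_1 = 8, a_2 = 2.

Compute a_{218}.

2

a_3 = 7·2 + 12·8 + 8·10 = 8
a_4 = 7·8 + 12·2 + 8·8 = 1
a_5 = 7·1 + 12·8 + 8·2 = 2
a_6 = 7·2 + 12·1 + 8·8 = 12
a_7 = 7·12 + 12·2 + 8·1 = 12
a_8 = 7·12 + 12·12 + 8·2 = 10
a_9 = 7·10 + 12·12 + 8·12 = 11
a_10 = 7·11 + 12·10 + 8·12 = 7
a_11 = 7·7 + 12·11 + 8·10 = 1
a_12 = 7·1 + 12·7 + 8·11 = 10
a_13 = 7·10 + 12·1 + 8·7 = 8
a_14 = 7·8 + 12·10 + 8·1 = 2
(a_12, a_13, a_14) = (10, 8, 2) = (a_0, a_1, a_2), so the sequence has period 12.
218 ≡ 2 (mod 12), hence a_218 = a_2 = 2.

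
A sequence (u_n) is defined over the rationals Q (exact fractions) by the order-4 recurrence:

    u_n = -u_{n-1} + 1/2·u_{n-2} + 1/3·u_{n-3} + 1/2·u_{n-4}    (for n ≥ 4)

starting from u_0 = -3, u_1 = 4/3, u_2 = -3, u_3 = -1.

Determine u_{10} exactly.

-2813/324

u_4 = -1·-1 + 1/2·-3 + 1/3·4/3 + 1/2·-3 = -14/9
u_5 = -1·-14/9 + 1/2·-1 + 1/3·-3 + 1/2·4/3 = 13/18
u_6 = -1·13/18 + 1/2·-14/9 + 1/3·-1 + 1/2·-3 = -10/3
u_7 = -1·-10/3 + 1/2·13/18 + 1/3·-14/9 + 1/2·-1 = 289/108
u_8 = -1·289/108 + 1/2·-10/3 + 1/3·13/18 + 1/2·-14/9 = -527/108
u_9 = -1·-527/108 + 1/2·289/108 + 1/3·-10/3 + 1/2·13/18 = 1181/216
u_10 = -1·1181/216 + 1/2·-527/108 + 1/3·289/108 + 1/2·-10/3 = -2813/324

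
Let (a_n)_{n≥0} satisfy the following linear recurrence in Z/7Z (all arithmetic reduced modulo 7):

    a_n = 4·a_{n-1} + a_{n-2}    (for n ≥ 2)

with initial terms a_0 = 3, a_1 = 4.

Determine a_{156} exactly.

4

a_2 = 4·4 + 1·3 = 5
a_3 = 4·5 + 1·4 = 3
a_4 = 4·3 + 1·5 = 3
a_5 = 4·3 + 1·3 = 1
a_6 = 4·1 + 1·3 = 0
a_7 = 4·0 + 1·1 = 1
a_8 = 4·1 + 1·0 = 4
a_9 = 4·4 + 1·1 = 3
a_10 = 4·3 + 1·4 = 2
a_11 = 4·2 + 1·3 = 4
a_12 = 4·4 + 1·2 = 4
a_13 = 4·4 + 1·4 = 6
a_14 = 4·6 + 1·4 = 0
a_15 = 4·0 + 1·6 = 6
a_16 = 4·6 + 1·0 = 3
a_17 = 4·3 + 1·6 = 4
(a_16, a_17) = (3, 4) = (a_0, a_1), so the sequence has period 16.
156 ≡ 12 (mod 16), hence a_156 = a_12 = 4.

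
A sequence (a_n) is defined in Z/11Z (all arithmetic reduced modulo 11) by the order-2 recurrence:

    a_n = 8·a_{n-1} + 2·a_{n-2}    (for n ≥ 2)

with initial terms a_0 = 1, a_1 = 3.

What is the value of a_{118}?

5

a_2 = 8·3 + 2·1 = 4
a_3 = 8·4 + 2·3 = 5
a_4 = 8·5 + 2·4 = 4
a_5 = 8·4 + 2·5 = 9
a_6 = 8·9 + 2·4 = 3
a_7 = 8·3 + 2·9 = 9
a_8 = 8·9 + 2·3 = 1
a_9 = 8·1 + 2·9 = 4
a_10 = 8·4 + 2·1 = 1
a_11 = 8·1 + 2·4 = 5
a_12 = 8·5 + 2·1 = 9
a_13 = 8·9 + 2·5 = 5
a_14 = 8·5 + 2·9 = 3
a_15 = 8·3 + 2·5 = 1
a_16 = 8·1 + 2·3 = 3
(a_15, a_16) = (1, 3) = (a_0, a_1), so the sequence has period 15.
118 ≡ 13 (mod 15), hence a_118 = a_13 = 5.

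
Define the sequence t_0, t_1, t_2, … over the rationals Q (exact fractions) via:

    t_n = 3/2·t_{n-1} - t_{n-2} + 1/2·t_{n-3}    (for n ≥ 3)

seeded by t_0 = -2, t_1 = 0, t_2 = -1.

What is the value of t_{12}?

-2003/1024

t_3 = 3/2·-1 + -1·0 + 1/2·-2 = -5/2
t_4 = 3/2·-5/2 + -1·-1 + 1/2·0 = -11/4
t_5 = 3/2·-11/4 + -1·-5/2 + 1/2·-1 = -17/8
t_6 = 3/2·-17/8 + -1·-11/4 + 1/2·-5/2 = -27/16
t_7 = 3/2·-27/16 + -1·-17/8 + 1/2·-11/4 = -57/32
t_8 = 3/2·-57/32 + -1·-27/16 + 1/2·-17/8 = -131/64
t_9 = 3/2·-131/64 + -1·-57/32 + 1/2·-27/16 = -273/128
t_10 = 3/2·-273/128 + -1·-131/64 + 1/2·-57/32 = -523/256
t_11 = 3/2·-523/256 + -1·-273/128 + 1/2·-131/64 = -1001/512
t_12 = 3/2·-1001/512 + -1·-523/256 + 1/2·-273/128 = -2003/1024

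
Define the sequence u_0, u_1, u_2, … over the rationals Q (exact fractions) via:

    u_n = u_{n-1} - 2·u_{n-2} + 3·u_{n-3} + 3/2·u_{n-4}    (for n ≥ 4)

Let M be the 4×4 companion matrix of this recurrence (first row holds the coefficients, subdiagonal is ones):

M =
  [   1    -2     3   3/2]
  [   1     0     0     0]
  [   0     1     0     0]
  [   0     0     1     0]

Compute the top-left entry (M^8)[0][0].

(M^8)[0][0] is the top entry after applying M 8 times to the unit state (1, 0, 0, 0). Equivalently it is h_{11} for the auxiliary sequence (h_n) obeying the same recurrence with h_3 = 1 and h_i = 0 for 0 ≤ i < 3:
h_4 = 1·1 + -2·0 + 3·0 + 3/2·0 = 1
h_5 = 1·1 + -2·1 + 3·0 + 3/2·0 = -1
h_6 = 1·-1 + -2·1 + 3·1 + 3/2·0 = 0
h_7 = 1·0 + -2·-1 + 3·1 + 3/2·1 = 13/2
h_8 = 1·13/2 + -2·0 + 3·-1 + 3/2·1 = 5
h_9 = 1·5 + -2·13/2 + 3·0 + 3/2·-1 = -19/2
h_10 = 1·-19/2 + -2·5 + 3·13/2 + 3/2·0 = 0
h_11 = 1·0 + -2·-19/2 + 3·5 + 3/2·13/2 = 175/4

175/4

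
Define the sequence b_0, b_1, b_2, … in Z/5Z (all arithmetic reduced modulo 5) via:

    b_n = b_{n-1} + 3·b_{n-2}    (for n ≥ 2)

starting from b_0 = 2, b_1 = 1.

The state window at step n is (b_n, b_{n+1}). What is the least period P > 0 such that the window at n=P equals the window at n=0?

24

n=0: window = (2, 1)
n=1: window = (1, 2)
n=2: window = (2, 0)
n=3: window = (0, 1)
n=4: window = (1, 1)
n=5: window = (1, 4)
n=6: window = (4, 2)
n=7: window = (2, 4)
n=8: window = (4, 0)
n=9: window = (0, 2)
n=10: window = (2, 2)
n=11: window = (2, 3)
n=12: window = (3, 4)
n=13: window = (4, 3)
n=14: window = (3, 0)
n=15: window = (0, 4)
n=16: window = (4, 4)
n=17: window = (4, 1)
n=18: window = (1, 3)
n=19: window = (3, 1)
n=20: window = (1, 0)
n=21: window = (0, 3)
n=22: window = (3, 3)
n=23: window = (3, 2)
n=24: window = (2, 1)
window at n=24 equals window at n=0 → period = 24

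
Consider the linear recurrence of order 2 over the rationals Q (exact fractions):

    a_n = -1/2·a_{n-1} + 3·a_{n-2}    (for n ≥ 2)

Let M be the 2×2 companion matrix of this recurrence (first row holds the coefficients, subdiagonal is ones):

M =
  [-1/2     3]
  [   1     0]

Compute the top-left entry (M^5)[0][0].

(M^5)[0][0] is the top entry after applying M 5 times to the unit state (1, 0). Equivalently it is h_{6} for the auxiliary sequence (h_n) obeying the same recurrence with h_1 = 1 and h_i = 0 for 0 ≤ i < 1:
h_2 = -1/2·1 + 3·0 = -1/2
h_3 = -1/2·-1/2 + 3·1 = 13/4
h_4 = -1/2·13/4 + 3·-1/2 = -25/8
h_5 = -1/2·-25/8 + 3·13/4 = 181/16
h_6 = -1/2·181/16 + 3·-25/8 = -481/32

-481/32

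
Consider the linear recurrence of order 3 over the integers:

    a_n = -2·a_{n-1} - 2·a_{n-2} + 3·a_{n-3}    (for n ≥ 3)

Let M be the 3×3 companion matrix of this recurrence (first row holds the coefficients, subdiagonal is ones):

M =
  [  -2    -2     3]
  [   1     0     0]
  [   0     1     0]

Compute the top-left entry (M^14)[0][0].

-1118

(M^14)[0][0] is the top entry after applying M 14 times to the unit state (1, 0, 0). Equivalently it is h_{16} for the auxiliary sequence (h_n) obeying the same recurrence with h_2 = 1 and h_i = 0 for 0 ≤ i < 2:
h_3 = -2·1 + -2·0 + 3·0 = -2
h_4 = -2·-2 + -2·1 + 3·0 = 2
h_5 = -2·2 + -2·-2 + 3·1 = 3
h_6 = -2·3 + -2·2 + 3·-2 = -16
h_7 = -2·-16 + -2·3 + 3·2 = 32
h_8 = -2·32 + -2·-16 + 3·3 = -23
h_9 = -2·-23 + -2·32 + 3·-16 = -66
h_10 = -2·-66 + -2·-23 + 3·32 = 274
h_11 = -2·274 + -2·-66 + 3·-23 = -485
h_12 = -2·-485 + -2·274 + 3·-66 = 224
h_13 = -2·224 + -2·-485 + 3·274 = 1344
h_14 = -2·1344 + -2·224 + 3·-485 = -4591
h_15 = -2·-4591 + -2·1344 + 3·224 = 7166
h_16 = -2·7166 + -2·-4591 + 3·1344 = -1118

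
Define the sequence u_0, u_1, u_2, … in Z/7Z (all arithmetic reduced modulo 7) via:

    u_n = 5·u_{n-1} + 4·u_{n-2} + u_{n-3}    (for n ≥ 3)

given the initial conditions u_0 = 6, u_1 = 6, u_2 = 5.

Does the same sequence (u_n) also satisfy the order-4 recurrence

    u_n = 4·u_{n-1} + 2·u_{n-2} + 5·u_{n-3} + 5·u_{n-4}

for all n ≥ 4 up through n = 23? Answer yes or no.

no

Terms u_0..u_23: 6, 6, 5, 6, 0, 1, 4, 3, 4, 1, 3, 2, 2, 0, 3, 3, 6, 3, 0, 4, 2, 5, 2, 4
n=4: candidate gives 3, actual u_4 = 0 ✗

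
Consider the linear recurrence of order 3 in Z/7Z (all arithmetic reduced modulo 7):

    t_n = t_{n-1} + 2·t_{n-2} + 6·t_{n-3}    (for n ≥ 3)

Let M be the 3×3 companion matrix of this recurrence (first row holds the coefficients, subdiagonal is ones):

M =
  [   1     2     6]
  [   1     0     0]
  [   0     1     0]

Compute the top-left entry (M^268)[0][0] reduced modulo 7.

5

(M^268)[0][0] is the top entry after applying M 268 times to the unit state (1, 0, 0). Equivalently it is h_{270} for the auxiliary sequence (h_n) obeying the same recurrence with h_2 = 1 and h_i = 0 for 0 ≤ i < 2:
h_3 = 1·1 + 2·0 + 6·0 = 1
h_4 = 1·1 + 2·1 + 6·0 = 3
h_5 = 1·3 + 2·1 + 6·1 = 4
h_6 = 1·4 + 2·3 + 6·1 = 2
h_7 = 1·2 + 2·4 + 6·3 = 0
h_8 = 1·0 + 2·2 + 6·4 = 0
h_9 = 1·0 + 2·0 + 6·2 = 5
h_10 = 1·5 + 2·0 + 6·0 = 5
h_11 = 1·5 + 2·5 + 6·0 = 1
h_12 = 1·1 + 2·5 + 6·5 = 6
h_13 = 1·6 + 2·1 + 6·5 = 3
h_14 = 1·3 + 2·6 + 6·1 = 0
h_15 = 1·0 + 2·3 + 6·6 = 0
h_16 = 1·0 + 2·0 + 6·3 = 4
h_17 = 1·4 + 2·0 + 6·0 = 4
h_18 = 1·4 + 2·4 + 6·0 = 5
h_19 = 1·5 + 2·4 + 6·4 = 2
h_20 = 1·2 + 2·5 + 6·4 = 1
h_21 = 1·1 + 2·2 + 6·5 = 0
h_22 = 1·0 + 2·1 + 6·2 = 0
h_23 = 1·0 + 2·0 + 6·1 = 6
h_24 = 1·6 + 2·0 + 6·0 = 6
h_25 = 1·6 + 2·6 + 6·0 = 4
h_26 = 1·4 + 2·6 + 6·6 = 3
h_27 = 1·3 + 2·4 + 6·6 = 5
h_28 = 1·5 + 2·3 + 6·4 = 0
h_29 = 1·0 + 2·5 + 6·3 = 0
h_30 = 1·0 + 2·0 + 6·5 = 2
h_31 = 1·2 + 2·0 + 6·0 = 2
h_32 = 1·2 + 2·2 + 6·0 = 6
h_33 = 1·6 + 2·2 + 6·2 = 1
h_34 = 1·1 + 2·6 + 6·2 = 4
h_35 = 1·4 + 2·1 + 6·6 = 0
h_36 = 1·0 + 2·4 + 6·1 = 0
h_37 = 1·0 + 2·0 + 6·4 = 3
h_38 = 1·3 + 2·0 + 6·0 = 3
h_39 = 1·3 + 2·3 + 6·0 = 2
h_40 = 1·2 + 2·3 + 6·3 = 5
h_41 = 1·5 + 2·2 + 6·3 = 6
h_42 = 1·6 + 2·5 + 6·2 = 0
h_43 = 1·0 + 2·6 + 6·5 = 0
h_44 = 1·0 + 2·0 + 6·6 = 1
(h_42, h_43, h_44) = (0, 0, 1) = (h_0, h_1, h_2), so the sequence has period 42.
270 ≡ 18 (mod 42), hence h_270 = h_18 = 5.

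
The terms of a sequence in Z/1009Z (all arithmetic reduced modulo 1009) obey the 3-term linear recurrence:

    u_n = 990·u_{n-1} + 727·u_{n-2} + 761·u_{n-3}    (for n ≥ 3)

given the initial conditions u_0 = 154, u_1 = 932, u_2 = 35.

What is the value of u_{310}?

772

u_3 = 990·35 + 727·932 + 761·154 = 10
u_4 = 990·10 + 727·35 + 761·932 = 964
u_5 = 990·964 + 727·10 + 761·35 = 454
u_6 = 990·454 + 727·964 + 761·10 = 575
u_7 = 990·575 + 727·454 + 761·964 = 350
u_8 = 990·350 + 727·575 + 761·454 = 119
Continuing the recurrence:
  u_9 = 617;  u_10 = 98;  u_11 = 468;  u_12 = 148;  u_13 = 330;  u_14 = 397
  u_15 = 926;  u_16 = 502;  u_17 = 168;  u_18 = 944;  u_19 = 893;  u_20 = 59
  u_21 = 288;  u_22 = 604;  u_23 = 639;  u_24 = 375;  u_25 = 900;  u_26 = 189
  u_27 = 741;  u_28 = 15;  u_29 = 167;  u_30 = 539;  u_31 = 494;  u_32 = 9
  u_33 = 288;  u_34 = 648;  u_35 = 95;  u_36 = 321;  u_37 = 135;  u_38 = 397
  u_39 = 904;  u_40 = 848;  u_41 = 807;  u_42 = 614;  u_43 = 470;  u_44 = 197
  u_45 = 19;  u_46 = 64;  u_47 = 65;  u_48 = 221;  u_49 = 950;  u_50 = 372
  u_51 = 167;  u_52 = 392;  u_53 = 516;  u_54 = 685;  u_55 = 543;  u_56 = 506
  u_57 = 350;  u_58 = 532;  u_59 = 801;  u_60 = 207;  u_61 = 480;  u_62 = 234
  u_63 = 568;  u_64 = 935;  u_65 = 133;  u_66 = 575;  u_67 = 191;  u_68 = 10
  u_69 = 103;  u_70 = 323;  u_71 = 679;  u_72 = 630;  u_73 = 986;  u_74 = 472
  u_75 = 700;  u_76 = 560;  u_77 = 811;  u_78 = 167;  u_79 = 557;  u_80 = 508
  u_81 = 721;  u_82 = 546;  u_83 = 353;  u_84 = 546;  u_85 = 868;  u_86 = 296
  u_87 = 639;  u_88 = 904;  u_89 = 639;  u_90 = 257;  u_91 = 381;  u_92 = 948
  u_93 = 502;  u_94 = 959;  u_95 = 639;  u_96 = 561;  u_97 = 136;  u_98 = 595
  u_99 = 907;  u_100 = 202;  u_101 = 464;  u_102 = 885;  u_103 = 5;  u_104 = 521
  u_105 = 272;  u_106 = 38;  u_107 = 211;  u_108 = 557;  u_109 = 202;  u_110 = 668
  u_111 = 62;  u_112 = 492;  u_113 = 223;  u_114 = 56;  u_115 = 699;  u_116 = 379
  u_117 = 746;  u_118 = 224;  u_119 = 134;  u_120 = 519;  u_121 = 726;  u_122 = 344
  u_123 = 53;  u_124 = 421;  u_125 = 715;  u_126 = 854;  u_127 = 616;  u_128 = 991
  u_129 = 276;  u_130 = 432;  u_131 = 153;  u_132 = 549;  u_133 = 727;  u_134 = 270
  u_135 = 800;  u_136 = 794;  u_137 = 99;  u_138 = 600;  u_139 = 885;  u_140 = 314
  u_141 = 273;  u_142 = 584;  u_143 = 531;  u_144 = 688;  u_145 = 99;  u_146 = 340
  u_147 = 834;  u_148 = 946;  u_149 = 533;  u_150 = 589;  u_151 = 432;  u_152 = 246
  u_153 = 869;  u_154 = 709;  u_155 = 316;  u_156 = 308;  u_157 = 625;  u_158 = 485
  u_159 = 491;  u_160 = 592;  u_161 = 422;  u_162 = 925;  u_163 = 134;  u_164 = 233
  u_165 = 815;  u_166 = 603;  u_167 = 602;  u_168 = 825;  u_169 = 5;  u_170 = 370
  u_171 = 868;  u_172 = 17;  u_173 = 147;  u_174 = 138;  u_175 = 140;  u_176 = 670
  u_177 = 340;  u_178 = 941;  u_179 = 583;  u_180 = 463;  u_181 = 56;  u_182 = 252
  u_183 = 811;  u_184 = 539;  u_185 = 252;  u_186 = 281;  u_187 = 806;  u_188 = 352
  u_189 = 41;  u_190 = 751;  u_191 = 890;  u_192 = 273;  u_193 = 536;  u_194 = 864
  u_195 = 834;  u_196 = 79;  u_197 = 62;  u_198 = 773;  u_199 = 705;  u_200 = 448
  u_201 = 538;  u_202 = 383;  u_203 = 315;  u_204 = 799;  u_205 = 787;  u_206 = 453
  u_207 = 132;  u_208 = 477;  u_209 = 791;  u_210 = 350;  u_211 = 97;  u_212 = 944
  u_213 = 89;  u_214 = 655;  u_215 = 775;  u_216 = 473;  u_217 = 506;  u_218 = 797
  u_219 = 318;  u_220 = 902;  u_221 = 248;  u_222 = 75;  u_223 = 580;  u_224 = 163
  u_225 = 399;  u_226 = 377;  u_227 = 326;  u_228 = 430;  u_229 = 130;  u_230 = 249
  u_231 = 292;  u_232 = 966;  u_233 = 1008;  u_234 = 269;  u_235 = 790;  u_236 = 190
  u_237 = 517;  u_238 = 999;  u_239 = 1004;  u_240 = 824;  u_241 = 342;  u_242 = 498
  u_243 = 514;  u_244 = 79;  u_245 = 459;  u_246 = 951;  u_247 = 395;  u_248 = 964
  u_249 = 713;  u_250 = 65;  u_251 = 569;  u_252 = 880;  u_253 = 430;  u_254 = 104
  u_255 = 575;  u_256 = 421;  u_257 = 814;  u_258 = 687;  u_259 = 87;  u_260 = 287
  u_261 = 428;  u_262 = 348;  u_263 = 289;  u_264 = 101;  u_265 = 800;  u_266 = 681
  u_267 = 771;  u_268 = 527;  u_269 = 214;  u_270 = 181;  u_271 = 254;  u_272 = 32
  u_273 = 929;  u_274 = 134;  u_275 = 979;  u_276 = 784;  u_277 = 692;  u_278 = 229
  u_279 = 592;  u_280 = 772;  u_281 = 729;  u_282 = 4;  u_283 = 436;  u_284 = 497
  u_285 = 810;  u_286 = 686;  u_287 = 548;  u_288 = 874;  u_289 = 781;  u_290 = 335
  u_291 = 601;  u_292 = 96;  u_293 = 891;  u_294 = 679;  u_295 = 603;  u_296 = 886
  u_297 = 905;  u_298 = 126;  u_299 = 934;  u_300 = 766;  u_301 = 573;  u_302 = 564
  u_303 = 970;  u_304 = 271;  u_305 = 174;  u_306 = 574;  u_307 = 961;  u_308 = 719
u_309 = 990·719 + 727·961 + 761·574 = 801
u_310 = 990·801 + 727·719 + 761·961 = 772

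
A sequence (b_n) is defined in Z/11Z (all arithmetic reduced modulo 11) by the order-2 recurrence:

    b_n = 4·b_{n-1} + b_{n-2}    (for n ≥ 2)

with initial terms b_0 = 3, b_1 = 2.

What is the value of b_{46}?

1

b_2 = 4·2 + 1·3 = 0
b_3 = 4·0 + 1·2 = 2
b_4 = 4·2 + 1·0 = 8
b_5 = 4·8 + 1·2 = 1
b_6 = 4·1 + 1·8 = 1
b_7 = 4·1 + 1·1 = 5
b_8 = 4·5 + 1·1 = 10
b_9 = 4·10 + 1·5 = 1
b_10 = 4·1 + 1·10 = 3
b_11 = 4·3 + 1·1 = 2
(b_10, b_11) = (3, 2) = (b_0, b_1), so the sequence has period 10.
46 ≡ 6 (mod 10), hence b_46 = b_6 = 1.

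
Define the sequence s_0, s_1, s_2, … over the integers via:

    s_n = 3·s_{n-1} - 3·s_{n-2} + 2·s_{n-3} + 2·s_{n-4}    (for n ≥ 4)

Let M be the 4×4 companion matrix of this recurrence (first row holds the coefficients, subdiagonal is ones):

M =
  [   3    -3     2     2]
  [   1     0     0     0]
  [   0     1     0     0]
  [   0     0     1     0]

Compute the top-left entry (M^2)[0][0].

6

(M^2)[0][0] is the top entry after applying M 2 times to the unit state (1, 0, 0, 0). Equivalently it is h_{5} for the auxiliary sequence (h_n) obeying the same recurrence with h_3 = 1 and h_i = 0 for 0 ≤ i < 3:
h_4 = 3·1 + -3·0 + 2·0 + 2·0 = 3
h_5 = 3·3 + -3·1 + 2·0 + 2·0 = 6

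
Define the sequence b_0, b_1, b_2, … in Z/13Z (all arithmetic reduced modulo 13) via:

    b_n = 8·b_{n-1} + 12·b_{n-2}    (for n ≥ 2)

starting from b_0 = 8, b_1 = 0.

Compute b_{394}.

b_2 = 8·0 + 12·8 = 5
b_3 = 8·5 + 12·0 = 1
b_4 = 8·1 + 12·5 = 3
b_5 = 8·3 + 12·1 = 10
b_6 = 8·10 + 12·3 = 12
b_7 = 8·12 + 12·10 = 8
b_8 = 8·8 + 12·12 = 0
(b_7, b_8) = (8, 0) = (b_0, b_1), so the sequence has period 7.
394 ≡ 2 (mod 7), hence b_394 = b_2 = 5.

5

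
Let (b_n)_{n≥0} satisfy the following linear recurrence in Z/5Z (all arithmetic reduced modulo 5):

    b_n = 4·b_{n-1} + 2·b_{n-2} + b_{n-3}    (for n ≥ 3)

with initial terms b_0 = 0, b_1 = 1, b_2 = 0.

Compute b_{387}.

b_3 = 4·0 + 2·1 + 1·0 = 2
b_4 = 4·2 + 2·0 + 1·1 = 4
b_5 = 4·4 + 2·2 + 1·0 = 0
b_6 = 4·0 + 2·4 + 1·2 = 0
b_7 = 4·0 + 2·0 + 1·4 = 4
b_8 = 4·4 + 2·0 + 1·0 = 1
b_9 = 4·1 + 2·4 + 1·0 = 2
b_10 = 4·2 + 2·1 + 1·4 = 4
b_11 = 4·4 + 2·2 + 1·1 = 1
b_12 = 4·1 + 2·4 + 1·2 = 4
b_13 = 4·4 + 2·1 + 1·4 = 2
b_14 = 4·2 + 2·4 + 1·1 = 2
b_15 = 4·2 + 2·2 + 1·4 = 1
b_16 = 4·1 + 2·2 + 1·2 = 0
b_17 = 4·0 + 2·1 + 1·2 = 4
b_18 = 4·4 + 2·0 + 1·1 = 2
b_19 = 4·2 + 2·4 + 1·0 = 1
b_20 = 4·1 + 2·2 + 1·4 = 2
b_21 = 4·2 + 2·1 + 1·2 = 2
b_22 = 4·2 + 2·2 + 1·1 = 3
b_23 = 4·3 + 2·2 + 1·2 = 3
b_24 = 4·3 + 2·3 + 1·2 = 0
b_25 = 4·0 + 2·3 + 1·3 = 4
b_26 = 4·4 + 2·0 + 1·3 = 4
b_27 = 4·4 + 2·4 + 1·0 = 4
b_28 = 4·4 + 2·4 + 1·4 = 3
b_29 = 4·3 + 2·4 + 1·4 = 4
b_30 = 4·4 + 2·3 + 1·4 = 1
b_31 = 4·1 + 2·4 + 1·3 = 0
b_32 = 4·0 + 2·1 + 1·4 = 1
b_33 = 4·1 + 2·0 + 1·1 = 0
(b_31, b_32, b_33) = (0, 1, 0) = (b_0, b_1, b_2), so the sequence has period 31.
387 ≡ 15 (mod 31), hence b_387 = b_15 = 1.

1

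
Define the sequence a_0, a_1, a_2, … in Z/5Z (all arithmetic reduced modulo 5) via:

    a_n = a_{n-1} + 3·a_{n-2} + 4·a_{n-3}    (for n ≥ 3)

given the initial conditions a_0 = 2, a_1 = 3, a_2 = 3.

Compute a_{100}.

1

a_3 = 1·3 + 3·3 + 4·2 = 0
a_4 = 1·0 + 3·3 + 4·3 = 1
a_5 = 1·1 + 3·0 + 4·3 = 3
a_6 = 1·3 + 3·1 + 4·0 = 1
a_7 = 1·1 + 3·3 + 4·1 = 4
a_8 = 1·4 + 3·1 + 4·3 = 4
a_9 = 1·4 + 3·4 + 4·1 = 0
a_10 = 1·0 + 3·4 + 4·4 = 3
a_11 = 1·3 + 3·0 + 4·4 = 4
a_12 = 1·4 + 3·3 + 4·0 = 3
a_13 = 1·3 + 3·4 + 4·3 = 2
a_14 = 1·2 + 3·3 + 4·4 = 2
a_15 = 1·2 + 3·2 + 4·3 = 0
a_16 = 1·0 + 3·2 + 4·2 = 4
a_17 = 1·4 + 3·0 + 4·2 = 2
a_18 = 1·2 + 3·4 + 4·0 = 4
a_19 = 1·4 + 3·2 + 4·4 = 1
a_20 = 1·1 + 3·4 + 4·2 = 1
a_21 = 1·1 + 3·1 + 4·4 = 0
a_22 = 1·0 + 3·1 + 4·1 = 2
a_23 = 1·2 + 3·0 + 4·1 = 1
a_24 = 1·1 + 3·2 + 4·0 = 2
a_25 = 1·2 + 3·1 + 4·2 = 3
a_26 = 1·3 + 3·2 + 4·1 = 3
(a_24, a_25, a_26) = (2, 3, 3) = (a_0, a_1, a_2), so the sequence has period 24.
100 ≡ 4 (mod 24), hence a_100 = a_4 = 1.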